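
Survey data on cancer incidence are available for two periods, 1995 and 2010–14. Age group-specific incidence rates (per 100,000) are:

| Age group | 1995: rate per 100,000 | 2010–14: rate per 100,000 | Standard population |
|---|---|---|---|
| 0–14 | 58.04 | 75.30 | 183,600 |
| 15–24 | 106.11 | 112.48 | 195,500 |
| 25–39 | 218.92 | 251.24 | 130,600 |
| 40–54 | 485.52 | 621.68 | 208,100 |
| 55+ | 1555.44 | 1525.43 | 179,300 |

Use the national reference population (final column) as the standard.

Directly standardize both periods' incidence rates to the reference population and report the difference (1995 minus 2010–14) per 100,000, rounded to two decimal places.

Standard total = 897,100; weights = 0.2047, 0.2179, 0.1456, 0.2320, 0.1999.
1995: 0.2047×58.04 + 0.2179×106.11 + 0.1456×218.92 + 0.2320×485.52 + 0.1999×1555.44 = 490.3787 per 100,000.
2010–14: 0.2047×75.30 + 0.2179×112.48 + 0.1456×251.24 + 0.2320×621.68 + 0.1999×1525.43 = 525.5914 per 100,000.
Difference = 490.3787 − 525.5914 = -35.2128.

-35.21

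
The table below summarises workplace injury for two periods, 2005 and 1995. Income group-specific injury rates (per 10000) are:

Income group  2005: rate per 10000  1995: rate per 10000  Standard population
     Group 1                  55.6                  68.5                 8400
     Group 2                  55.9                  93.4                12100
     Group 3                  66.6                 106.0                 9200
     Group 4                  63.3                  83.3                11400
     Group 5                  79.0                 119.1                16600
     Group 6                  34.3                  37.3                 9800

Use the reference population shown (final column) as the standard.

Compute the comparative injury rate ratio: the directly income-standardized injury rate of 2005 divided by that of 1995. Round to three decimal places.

0.691

Standard total = 67500; weights = 0.1244, 0.1793, 0.1363, 0.1689, 0.2459, 0.1452.
2005: 0.1244×55.6 + 0.1793×55.9 + 0.1363×66.6 + 0.1689×63.3 + 0.2459×79.0 + 0.1452×34.3 = 61.1157 per 10000.
1995: 0.1244×68.5 + 0.1793×93.4 + 0.1363×106.0 + 0.1689×83.3 + 0.2459×119.1 + 0.1452×37.3 = 88.4883 per 10000.
Ratio = 61.1157 ÷ 88.4883 = 0.69066.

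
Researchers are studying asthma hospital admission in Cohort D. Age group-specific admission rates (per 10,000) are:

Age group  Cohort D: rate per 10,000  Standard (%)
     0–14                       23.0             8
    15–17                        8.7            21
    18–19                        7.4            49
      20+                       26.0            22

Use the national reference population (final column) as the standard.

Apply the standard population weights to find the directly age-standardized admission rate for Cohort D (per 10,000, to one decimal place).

Standard weights: 0.08, 0.21, 0.49, 0.22.
Standardized rate: 0.0800×23.0 + 0.2100×8.7 + 0.4900×7.4 + 0.2200×26.0 = 13.0130 per 10,000.

13.0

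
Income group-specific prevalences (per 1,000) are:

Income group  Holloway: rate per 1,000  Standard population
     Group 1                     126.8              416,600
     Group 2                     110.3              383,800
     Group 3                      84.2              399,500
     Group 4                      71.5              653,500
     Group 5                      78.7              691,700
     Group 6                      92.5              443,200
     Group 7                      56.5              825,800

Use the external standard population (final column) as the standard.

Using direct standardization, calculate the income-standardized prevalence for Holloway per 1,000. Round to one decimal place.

83.3

Standard total = 3,814,100; weights = 0.1092, 0.1006, 0.1047, 0.1713, 0.1814, 0.1162, 0.2165.
Standardized rate: 0.1092×126.8 + 0.1006×110.3 + 0.1047×84.2 + 0.1713×71.5 + 0.1814×78.7 + 0.1162×92.5 + 0.2165×56.5 = 83.2730 per 1,000.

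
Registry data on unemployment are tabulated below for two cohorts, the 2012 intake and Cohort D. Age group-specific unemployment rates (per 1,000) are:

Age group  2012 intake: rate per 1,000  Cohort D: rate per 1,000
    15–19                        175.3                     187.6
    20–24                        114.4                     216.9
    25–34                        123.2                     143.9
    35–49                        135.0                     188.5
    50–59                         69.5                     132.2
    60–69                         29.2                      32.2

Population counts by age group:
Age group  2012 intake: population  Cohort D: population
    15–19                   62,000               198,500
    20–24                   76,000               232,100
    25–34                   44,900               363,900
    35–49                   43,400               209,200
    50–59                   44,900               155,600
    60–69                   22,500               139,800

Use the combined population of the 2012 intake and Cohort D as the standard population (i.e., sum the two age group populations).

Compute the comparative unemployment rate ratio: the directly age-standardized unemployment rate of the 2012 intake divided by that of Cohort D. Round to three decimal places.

0.725

Combined standard total = 1,592,800; weights = 0.1635, 0.1934, 0.2567, 0.1586, 0.1259, 0.1019.
The 2012 intake: 0.1635×175.3 + 0.1934×114.4 + 0.2567×123.2 + 0.1586×135.0 + 0.1259×69.5 + 0.1019×29.2 = 115.5521 per 1,000.
Cohort D: 0.1635×187.6 + 0.1934×216.9 + 0.2567×143.9 + 0.1586×188.5 + 0.1259×132.2 + 0.1019×32.2 = 159.3862 per 1,000.
Ratio = 115.5521 ÷ 159.3862 = 0.72498.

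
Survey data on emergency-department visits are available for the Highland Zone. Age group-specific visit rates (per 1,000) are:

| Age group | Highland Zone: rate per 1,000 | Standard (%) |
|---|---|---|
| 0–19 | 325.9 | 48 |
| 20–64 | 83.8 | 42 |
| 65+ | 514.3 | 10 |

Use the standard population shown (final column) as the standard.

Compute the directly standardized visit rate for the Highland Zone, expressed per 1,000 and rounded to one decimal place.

Standard weights: 0.48, 0.42, 0.10.
Standardized rate: 0.4800×325.9 + 0.4200×83.8 + 0.1000×514.3 = 243.0580 per 1,000.

243.1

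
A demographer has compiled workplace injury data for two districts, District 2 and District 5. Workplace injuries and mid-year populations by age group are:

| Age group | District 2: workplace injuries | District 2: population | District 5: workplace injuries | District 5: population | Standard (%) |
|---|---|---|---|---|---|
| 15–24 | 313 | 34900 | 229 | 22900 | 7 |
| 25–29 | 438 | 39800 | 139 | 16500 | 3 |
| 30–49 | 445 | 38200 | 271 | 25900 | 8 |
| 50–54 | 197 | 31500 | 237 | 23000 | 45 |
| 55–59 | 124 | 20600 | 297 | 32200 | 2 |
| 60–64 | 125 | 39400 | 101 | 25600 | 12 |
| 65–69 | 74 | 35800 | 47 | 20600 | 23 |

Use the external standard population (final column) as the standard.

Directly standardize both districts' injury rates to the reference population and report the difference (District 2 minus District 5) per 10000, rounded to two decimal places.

Age-specific rates per 10000 for District 2: 89.68, 110.05, 116.49, 62.54, 60.19, 31.73, 20.67.
For District 5: 100.00, 84.24, 104.63, 103.04, 92.24, 39.45, 22.82.
Standard weights: 0.07, 0.03, 0.08, 0.45, 0.02, 0.12, 0.23.
District 2: 0.0700×89.68 + 0.0300×110.05 + 0.0800×116.49 + 0.4500×62.54 + 0.0200×60.19 + 0.1200×31.73 + 0.2300×20.67 = 56.8069 per 10000.
District 5: 0.0700×100.00 + 0.0300×84.24 + 0.0800×104.63 + 0.4500×103.04 + 0.0200×92.24 + 0.1200×39.45 + 0.2300×22.82 = 76.0942 per 10000.
Difference = 56.8069 − 76.0942 = -19.2873.

-19.29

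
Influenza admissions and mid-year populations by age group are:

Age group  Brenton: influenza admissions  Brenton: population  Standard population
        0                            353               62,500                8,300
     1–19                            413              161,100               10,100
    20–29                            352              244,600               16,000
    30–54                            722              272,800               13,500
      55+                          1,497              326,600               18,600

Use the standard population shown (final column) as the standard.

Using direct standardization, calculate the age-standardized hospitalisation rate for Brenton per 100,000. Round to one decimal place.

Age-specific rates per 100,000 for Brenton: 564.80, 256.36, 143.91, 264.66, 458.36.
Standard total = 66,500; weights = 0.1248, 0.1519, 0.2406, 0.2030, 0.2797.
Standardized rate: 0.1248×564.80 + 0.1519×256.36 + 0.2406×143.91 + 0.2030×264.66 + 0.2797×458.36 = 325.9858 per 100,000.

326.0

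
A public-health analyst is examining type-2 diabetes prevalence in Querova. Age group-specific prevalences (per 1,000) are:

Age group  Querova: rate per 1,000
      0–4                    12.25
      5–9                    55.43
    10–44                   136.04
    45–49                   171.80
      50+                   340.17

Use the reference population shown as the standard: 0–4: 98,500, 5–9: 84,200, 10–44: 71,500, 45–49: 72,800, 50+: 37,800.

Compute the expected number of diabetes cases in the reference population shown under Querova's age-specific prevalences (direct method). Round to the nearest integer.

Expected diabetes cases = Σ (standard pop × age-specific rate ÷ 1,000)
= 98,500×12.25/1,000 + 84,200×55.43/1,000 + 71,500×136.04/1,000 + 72,800×171.80/1,000 + 37,800×340.17/1,000
= 1206.62 + 4667.21 + 9726.86 + 12507.04 + 12858.43 = 40966.16.

40966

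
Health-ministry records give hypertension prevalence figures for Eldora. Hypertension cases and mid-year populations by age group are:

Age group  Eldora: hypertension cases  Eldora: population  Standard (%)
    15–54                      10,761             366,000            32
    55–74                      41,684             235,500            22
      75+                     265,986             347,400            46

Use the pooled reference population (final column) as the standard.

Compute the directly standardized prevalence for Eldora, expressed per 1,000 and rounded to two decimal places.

400.55

Age-specific rates per 1,000 for Eldora: 29.402, 177.002, 765.648.
Standard weights: 0.32, 0.22, 0.46.
Standardized rate: 0.3200×29.402 + 0.2200×177.002 + 0.4600×765.648 = 400.5469 per 1,000.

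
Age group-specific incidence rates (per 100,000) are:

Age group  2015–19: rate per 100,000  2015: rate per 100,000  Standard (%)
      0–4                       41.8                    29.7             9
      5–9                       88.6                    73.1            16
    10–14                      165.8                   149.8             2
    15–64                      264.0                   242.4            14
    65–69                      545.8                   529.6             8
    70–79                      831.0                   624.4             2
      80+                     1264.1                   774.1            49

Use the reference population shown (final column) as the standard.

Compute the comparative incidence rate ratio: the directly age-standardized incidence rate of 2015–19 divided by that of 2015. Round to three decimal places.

Standard weights: 0.09, 0.16, 0.02, 0.14, 0.08, 0.02, 0.49.
2015–19: 0.0900×41.8 + 0.1600×88.6 + 0.0200×165.8 + 0.1400×264.0 + 0.0800×545.8 + 0.0200×831.0 + 0.4900×1264.1 = 737.9070 per 100,000.
2015: 0.0900×29.7 + 0.1600×73.1 + 0.0200×149.8 + 0.1400×242.4 + 0.0800×529.6 + 0.0200×624.4 + 0.4900×774.1 = 485.4660 per 100,000.
Ratio = 737.9070 ÷ 485.4660 = 1.52000.

1.520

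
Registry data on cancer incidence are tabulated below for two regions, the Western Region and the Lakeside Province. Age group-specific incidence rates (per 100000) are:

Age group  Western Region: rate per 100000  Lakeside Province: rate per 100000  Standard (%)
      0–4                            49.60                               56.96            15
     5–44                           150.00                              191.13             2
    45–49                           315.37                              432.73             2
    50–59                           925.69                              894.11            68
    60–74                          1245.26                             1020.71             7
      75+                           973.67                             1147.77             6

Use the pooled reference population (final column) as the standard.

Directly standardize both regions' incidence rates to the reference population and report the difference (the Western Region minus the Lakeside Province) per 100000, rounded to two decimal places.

Standard weights: 0.15, 0.02, 0.02, 0.68, 0.07, 0.06.
The Western Region: 0.1500×49.60 + 0.0200×150.00 + 0.0200×315.37 + 0.6800×925.69 + 0.0700×1245.26 + 0.0600×973.67 = 791.8050 per 100000.
The Lakeside Province: 0.1500×56.96 + 0.0200×191.13 + 0.0200×432.73 + 0.6800×894.11 + 0.0700×1020.71 + 0.0600×1147.77 = 769.3319 per 100000.
Difference = 791.8050 − 769.3319 = 22.4731.

22.47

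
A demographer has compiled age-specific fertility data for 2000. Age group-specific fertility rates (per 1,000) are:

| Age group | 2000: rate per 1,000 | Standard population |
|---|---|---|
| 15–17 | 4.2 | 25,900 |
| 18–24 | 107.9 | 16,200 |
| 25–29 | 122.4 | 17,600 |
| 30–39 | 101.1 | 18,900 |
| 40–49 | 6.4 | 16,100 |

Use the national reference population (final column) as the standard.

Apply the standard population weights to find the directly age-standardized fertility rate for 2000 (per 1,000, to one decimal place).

Standard total = 94,700; weights = 0.2735, 0.1711, 0.1859, 0.1996, 0.1700.
Standardized rate: 0.2735×4.2 + 0.1711×107.9 + 0.1859×122.4 + 0.1996×101.1 + 0.1700×6.4 = 63.6202 per 1,000.

63.6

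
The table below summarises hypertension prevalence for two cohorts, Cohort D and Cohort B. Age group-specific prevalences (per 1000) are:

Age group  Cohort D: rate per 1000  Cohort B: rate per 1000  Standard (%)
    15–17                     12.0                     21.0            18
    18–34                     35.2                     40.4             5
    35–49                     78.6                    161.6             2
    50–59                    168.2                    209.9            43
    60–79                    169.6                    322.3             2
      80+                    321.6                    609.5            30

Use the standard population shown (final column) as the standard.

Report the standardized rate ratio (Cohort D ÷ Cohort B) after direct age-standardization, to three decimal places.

Standard weights: 0.18, 0.05, 0.02, 0.43, 0.02, 0.30.
Cohort D: 0.1800×12.0 + 0.0500×35.2 + 0.0200×78.6 + 0.4300×168.2 + 0.0200×169.6 + 0.3000×321.6 = 177.6900 per 1000.
Cohort B: 0.1800×21.0 + 0.0500×40.4 + 0.0200×161.6 + 0.4300×209.9 + 0.0200×322.3 + 0.3000×609.5 = 288.5850 per 1000.
Ratio = 177.6900 ÷ 288.5850 = 0.61573.

0.616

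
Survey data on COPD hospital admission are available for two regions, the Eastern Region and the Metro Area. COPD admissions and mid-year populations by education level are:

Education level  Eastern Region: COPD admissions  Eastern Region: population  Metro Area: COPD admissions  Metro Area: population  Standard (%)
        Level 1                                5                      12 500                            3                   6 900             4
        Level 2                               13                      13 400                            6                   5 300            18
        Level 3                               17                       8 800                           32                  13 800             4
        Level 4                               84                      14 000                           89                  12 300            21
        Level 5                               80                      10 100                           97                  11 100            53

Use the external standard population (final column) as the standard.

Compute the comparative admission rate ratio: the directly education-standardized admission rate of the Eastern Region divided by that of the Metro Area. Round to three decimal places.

0.886

Education-specific rates per 10 000 for the Eastern Region: 4.00, 9.70, 19.32, 60.00, 79.21.
For the Metro Area: 4.35, 11.32, 23.19, 72.36, 87.39.
Standard weights: 0.04, 0.18, 0.04, 0.21, 0.53.
The Eastern Region: 0.0400×4.00 + 0.1800×9.70 + 0.0400×19.32 + 0.2100×60.00 + 0.5300×79.21 = 57.2592 per 10 000.
The Metro Area: 0.0400×4.35 + 0.1800×11.32 + 0.0400×23.19 + 0.2100×72.36 + 0.5300×87.39 = 64.6496 per 10 000.
Ratio = 57.2592 ÷ 64.6496 = 0.88568.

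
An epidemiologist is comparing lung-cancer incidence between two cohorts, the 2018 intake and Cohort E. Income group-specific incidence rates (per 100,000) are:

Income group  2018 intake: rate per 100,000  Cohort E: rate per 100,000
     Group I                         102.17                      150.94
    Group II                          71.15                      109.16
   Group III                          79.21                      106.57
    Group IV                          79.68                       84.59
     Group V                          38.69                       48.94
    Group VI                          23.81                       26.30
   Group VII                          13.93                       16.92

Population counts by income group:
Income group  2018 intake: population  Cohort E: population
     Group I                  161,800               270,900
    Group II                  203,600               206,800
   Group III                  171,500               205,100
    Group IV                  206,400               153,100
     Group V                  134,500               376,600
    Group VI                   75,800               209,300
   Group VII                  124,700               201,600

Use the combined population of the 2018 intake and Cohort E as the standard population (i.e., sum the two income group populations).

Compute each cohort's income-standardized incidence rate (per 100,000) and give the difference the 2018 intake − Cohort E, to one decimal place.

-20.6

Combined standard total = 2,701,700; weights = 0.1602, 0.1519, 0.1394, 0.1331, 0.1892, 0.1055, 0.1208.
The 2018 intake: 0.1602×102.17 + 0.1519×71.15 + 0.1394×79.21 + 0.1331×79.68 + 0.1892×38.69 + 0.1055×23.81 + 0.1208×13.93 = 60.3296 per 100,000.
Cohort E: 0.1602×150.94 + 0.1519×109.16 + 0.1394×106.57 + 0.1331×84.59 + 0.1892×48.94 + 0.1055×26.30 + 0.1208×16.92 = 80.9445 per 100,000.
Difference = 60.3296 − 80.9445 = -20.6149.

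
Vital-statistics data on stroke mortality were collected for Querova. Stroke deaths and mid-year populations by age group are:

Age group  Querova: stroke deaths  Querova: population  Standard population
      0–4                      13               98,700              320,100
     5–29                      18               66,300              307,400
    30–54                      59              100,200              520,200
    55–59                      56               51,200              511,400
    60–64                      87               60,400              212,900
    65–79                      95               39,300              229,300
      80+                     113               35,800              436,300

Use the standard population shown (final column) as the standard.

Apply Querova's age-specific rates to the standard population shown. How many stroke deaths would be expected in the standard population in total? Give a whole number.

3229

Age-specific rates per 100,000 for Querova: 13.17, 27.15, 58.88, 109.38, 144.04, 241.73, 315.64.
Expected stroke deaths = Σ (standard pop × age-specific rate ÷ 100,000)
= 320,100×13.17/100,000 + 307,400×27.15/100,000 + 520,200×58.88/100,000 + 511,400×109.38/100,000 + 212,900×144.04/100,000 + 229,300×241.73/100,000 + 436,300×315.64/100,000
= 42.16 + 83.46 + 306.31 + 559.34 + 306.66 + 554.29 + 1377.15 = 3229.36.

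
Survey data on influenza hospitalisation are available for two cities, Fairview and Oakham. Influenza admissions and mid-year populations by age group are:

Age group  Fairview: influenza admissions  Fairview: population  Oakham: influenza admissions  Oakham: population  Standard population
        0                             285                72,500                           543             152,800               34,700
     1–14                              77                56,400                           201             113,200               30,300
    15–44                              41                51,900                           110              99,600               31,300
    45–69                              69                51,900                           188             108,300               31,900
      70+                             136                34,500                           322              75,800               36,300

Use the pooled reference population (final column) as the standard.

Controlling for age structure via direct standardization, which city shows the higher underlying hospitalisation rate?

Age-specific rates per 100,000 for Fairview: 393.10, 136.52, 79.00, 132.95, 394.20.
For Oakham: 355.37, 177.56, 110.44, 173.59, 424.80.
Standard total = 164,500; weights = 0.2109, 0.1842, 0.1903, 0.1939, 0.2207.
Fairview: 0.2109×393.10 + 0.1842×136.52 + 0.1903×79.00 + 0.1939×132.95 + 0.2207×394.20 = 235.8701 per 100,000.
Oakham: 0.2109×355.37 + 0.1842×177.56 + 0.1903×110.44 + 0.1939×173.59 + 0.2207×424.80 = 256.0855 per 100,000.

Oakham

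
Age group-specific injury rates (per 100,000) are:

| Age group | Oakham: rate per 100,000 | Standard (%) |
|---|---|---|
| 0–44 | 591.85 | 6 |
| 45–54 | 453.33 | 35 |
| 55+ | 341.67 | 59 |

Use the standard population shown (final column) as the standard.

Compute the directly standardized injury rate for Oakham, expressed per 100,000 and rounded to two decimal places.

Standard weights: 0.06, 0.35, 0.59.
Standardized rate: 0.0600×591.85 + 0.3500×453.33 + 0.5900×341.67 = 395.7618 per 100,000.

395.76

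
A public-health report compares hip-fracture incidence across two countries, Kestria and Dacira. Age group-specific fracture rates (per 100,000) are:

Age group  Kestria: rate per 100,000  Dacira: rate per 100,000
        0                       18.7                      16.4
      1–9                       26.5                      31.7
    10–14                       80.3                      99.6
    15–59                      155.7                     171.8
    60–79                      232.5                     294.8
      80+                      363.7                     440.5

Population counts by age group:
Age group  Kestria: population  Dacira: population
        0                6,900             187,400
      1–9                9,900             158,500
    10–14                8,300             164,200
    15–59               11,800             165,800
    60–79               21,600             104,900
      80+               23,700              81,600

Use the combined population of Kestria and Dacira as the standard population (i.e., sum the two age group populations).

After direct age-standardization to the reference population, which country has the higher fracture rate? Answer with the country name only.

Combined standard total = 944,600; weights = 0.2057, 0.1783, 0.1826, 0.1880, 0.1339, 0.1115.
Kestria: 0.2057×18.7 + 0.1783×26.5 + 0.1826×80.3 + 0.1880×155.7 + 0.1339×232.5 + 0.1115×363.7 = 124.1890 per 100,000.
Dacira: 0.2057×16.4 + 0.1783×31.7 + 0.1826×99.6 + 0.1880×171.8 + 0.1339×294.8 + 0.1115×440.5 = 148.0990 per 100,000.
The crude rates (201.18 vs 138.92) would put Kestria higher, but that reflects its age composition; once standardized to a common age structure, Dacira has the higher underlying rate.

Dacira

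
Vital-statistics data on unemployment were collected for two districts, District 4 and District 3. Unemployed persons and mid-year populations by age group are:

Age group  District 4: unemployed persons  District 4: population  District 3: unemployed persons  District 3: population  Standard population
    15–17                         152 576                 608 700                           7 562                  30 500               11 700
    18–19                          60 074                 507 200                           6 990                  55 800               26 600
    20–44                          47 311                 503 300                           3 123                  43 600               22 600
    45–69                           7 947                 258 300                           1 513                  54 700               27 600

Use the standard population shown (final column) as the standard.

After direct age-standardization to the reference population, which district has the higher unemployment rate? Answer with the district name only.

Age-specific rates per 1 000 for District 4: 250.659, 118.442, 94.002, 30.767.
For District 3: 247.934, 125.269, 71.628, 27.660.
Standard total = 88 500; weights = 0.1322, 0.3006, 0.2554, 0.3119.
District 4: 0.1322×250.659 + 0.3006×118.442 + 0.2554×94.002 + 0.3119×30.767 = 102.3375 per 1 000.
District 3: 0.1322×247.934 + 0.3006×125.269 + 0.2554×71.628 + 0.3119×27.660 = 97.3469 per 1 000.

District 4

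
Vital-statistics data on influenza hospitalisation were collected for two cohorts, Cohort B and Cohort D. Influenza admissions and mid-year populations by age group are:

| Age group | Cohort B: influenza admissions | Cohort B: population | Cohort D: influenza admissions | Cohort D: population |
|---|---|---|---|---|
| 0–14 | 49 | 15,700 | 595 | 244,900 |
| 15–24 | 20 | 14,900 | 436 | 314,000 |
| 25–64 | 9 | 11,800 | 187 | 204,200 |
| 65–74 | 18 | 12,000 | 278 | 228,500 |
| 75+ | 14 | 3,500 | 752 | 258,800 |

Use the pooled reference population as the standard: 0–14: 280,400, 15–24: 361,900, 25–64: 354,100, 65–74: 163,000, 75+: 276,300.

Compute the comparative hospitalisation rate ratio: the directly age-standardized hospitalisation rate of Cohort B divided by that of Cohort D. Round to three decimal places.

1.188

Age-specific rates per 100,000 for Cohort B: 312.10, 134.23, 76.27, 150.00, 400.00.
For Cohort D: 242.96, 138.85, 91.58, 121.66, 290.57.
Standard total = 1,435,700; weights = 0.1953, 0.2521, 0.2466, 0.1135, 0.1924.
Cohort B: 0.1953×312.10 + 0.2521×134.23 + 0.2466×76.27 + 0.1135×150.00 + 0.1924×400.00 = 207.6117 per 100,000.
Cohort D: 0.1953×242.96 + 0.2521×138.85 + 0.2466×91.58 + 0.1135×121.66 + 0.1924×290.57 = 174.7715 per 100,000.
Ratio = 207.6117 ÷ 174.7715 = 1.18790.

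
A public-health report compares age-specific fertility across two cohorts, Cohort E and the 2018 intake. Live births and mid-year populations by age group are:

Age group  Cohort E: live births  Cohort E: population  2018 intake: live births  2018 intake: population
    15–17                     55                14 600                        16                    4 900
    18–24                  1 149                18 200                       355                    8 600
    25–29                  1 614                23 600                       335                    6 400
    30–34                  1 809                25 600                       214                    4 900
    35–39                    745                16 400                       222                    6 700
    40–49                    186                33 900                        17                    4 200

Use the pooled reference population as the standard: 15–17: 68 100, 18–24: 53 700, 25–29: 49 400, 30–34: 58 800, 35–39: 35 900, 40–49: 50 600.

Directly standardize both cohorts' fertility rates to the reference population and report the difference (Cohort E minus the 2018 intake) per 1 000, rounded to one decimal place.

13.0

Age-specific rates per 1 000 for Cohort E: 3.767, 63.132, 68.390, 70.664, 45.427, 5.487.
For the 2018 intake: 3.265, 41.279, 52.344, 43.673, 33.134, 4.048.
Standard total = 316 500; weights = 0.2152, 0.1697, 0.1561, 0.1858, 0.1134, 0.1599.
Cohort E: 0.2152×3.767 + 0.1697×63.132 + 0.1561×68.390 + 0.1858×70.664 + 0.1134×45.427 + 0.1599×5.487 = 41.3544 per 1 000.
The 2018 intake: 0.2152×3.265 + 0.1697×41.279 + 0.1561×52.344 + 0.1858×43.673 + 0.1134×33.134 + 0.1599×4.048 = 28.3955 per 1 000.
Difference = 41.3544 − 28.3955 = 12.9590.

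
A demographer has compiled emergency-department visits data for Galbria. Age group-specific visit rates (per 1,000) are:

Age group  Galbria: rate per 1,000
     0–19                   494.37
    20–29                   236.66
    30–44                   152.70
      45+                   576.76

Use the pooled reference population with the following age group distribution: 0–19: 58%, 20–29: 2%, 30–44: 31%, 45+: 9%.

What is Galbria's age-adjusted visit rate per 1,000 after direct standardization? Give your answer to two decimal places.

390.71

Standard weights: 0.58, 0.02, 0.31, 0.09.
Standardized rate: 0.5800×494.37 + 0.0200×236.66 + 0.3100×152.70 + 0.0900×576.76 = 390.7132 per 1,000.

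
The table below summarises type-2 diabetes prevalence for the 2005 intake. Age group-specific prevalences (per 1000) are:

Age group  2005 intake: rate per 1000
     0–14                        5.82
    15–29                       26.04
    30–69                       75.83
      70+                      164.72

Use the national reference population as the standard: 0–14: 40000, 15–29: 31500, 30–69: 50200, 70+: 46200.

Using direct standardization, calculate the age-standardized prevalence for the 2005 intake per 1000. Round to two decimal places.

74.27

Standard total = 167900; weights = 0.2382, 0.1876, 0.2990, 0.2752.
Standardized rate: 0.2382×5.82 + 0.1876×26.04 + 0.2990×75.83 + 0.2752×164.72 = 74.2691 per 1000.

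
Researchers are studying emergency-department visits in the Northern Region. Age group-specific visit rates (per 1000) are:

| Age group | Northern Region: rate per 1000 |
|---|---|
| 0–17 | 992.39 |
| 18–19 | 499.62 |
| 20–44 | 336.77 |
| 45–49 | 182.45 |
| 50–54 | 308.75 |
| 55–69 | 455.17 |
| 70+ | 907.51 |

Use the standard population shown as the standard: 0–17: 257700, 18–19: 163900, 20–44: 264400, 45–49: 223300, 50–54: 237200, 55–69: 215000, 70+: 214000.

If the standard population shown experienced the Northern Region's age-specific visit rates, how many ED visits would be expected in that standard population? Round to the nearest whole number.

Expected ED visits = Σ (standard pop × age-specific rate ÷ 1000)
= 257700×992.39/1000 + 163900×499.62/1000 + 264400×336.77/1000 + 223300×182.45/1000 + 237200×308.75/1000 + 215000×455.17/1000 + 214000×907.51/1000
= 255738.90 + 81887.72 + 89041.99 + 40741.08 + 73235.50 + 97861.55 + 194207.14 = 832713.88.

832714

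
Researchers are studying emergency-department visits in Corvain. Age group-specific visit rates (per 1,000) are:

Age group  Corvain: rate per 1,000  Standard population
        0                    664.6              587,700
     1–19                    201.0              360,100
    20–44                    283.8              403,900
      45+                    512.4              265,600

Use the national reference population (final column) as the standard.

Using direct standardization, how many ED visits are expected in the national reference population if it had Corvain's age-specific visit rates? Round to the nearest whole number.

Expected ED visits = Σ (standard pop × age-specific rate ÷ 1,000)
= 587,700×664.6/1,000 + 360,100×201.0/1,000 + 403,900×283.8/1,000 + 265,600×512.4/1,000
= 390585.42 + 72380.10 + 114626.82 + 136093.44 = 713685.78.

713686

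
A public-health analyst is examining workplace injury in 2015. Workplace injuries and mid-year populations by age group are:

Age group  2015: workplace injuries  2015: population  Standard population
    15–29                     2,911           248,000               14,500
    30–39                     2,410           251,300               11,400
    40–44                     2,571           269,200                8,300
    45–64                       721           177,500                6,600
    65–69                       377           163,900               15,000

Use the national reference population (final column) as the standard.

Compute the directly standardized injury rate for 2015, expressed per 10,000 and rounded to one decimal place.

75.3

Age-specific rates per 10,000 for 2015: 117.38, 95.90, 95.51, 40.62, 23.00.
Standard total = 55,800; weights = 0.2599, 0.2043, 0.1487, 0.1183, 0.2688.
Standardized rate: 0.2599×117.38 + 0.2043×95.90 + 0.1487×95.51 + 0.1183×40.62 + 0.2688×23.00 = 75.2882 per 10,000.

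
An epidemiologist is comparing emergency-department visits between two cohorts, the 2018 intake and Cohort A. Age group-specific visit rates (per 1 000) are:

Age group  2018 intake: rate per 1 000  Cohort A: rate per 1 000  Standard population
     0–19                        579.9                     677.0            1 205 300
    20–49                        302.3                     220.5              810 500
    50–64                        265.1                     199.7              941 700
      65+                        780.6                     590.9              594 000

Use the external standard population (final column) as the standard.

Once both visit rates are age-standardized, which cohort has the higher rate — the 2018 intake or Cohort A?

2018 intake

Standard total = 3 551 500; weights = 0.3394, 0.2282, 0.2652, 0.1673.
The 2018 intake: 0.3394×579.9 + 0.2282×302.3 + 0.2652×265.1 + 0.1673×780.6 = 466.6447 per 1 000.
Cohort A: 0.3394×677.0 + 0.2282×220.5 + 0.2652×199.7 + 0.1673×590.9 = 431.8613 per 1 000.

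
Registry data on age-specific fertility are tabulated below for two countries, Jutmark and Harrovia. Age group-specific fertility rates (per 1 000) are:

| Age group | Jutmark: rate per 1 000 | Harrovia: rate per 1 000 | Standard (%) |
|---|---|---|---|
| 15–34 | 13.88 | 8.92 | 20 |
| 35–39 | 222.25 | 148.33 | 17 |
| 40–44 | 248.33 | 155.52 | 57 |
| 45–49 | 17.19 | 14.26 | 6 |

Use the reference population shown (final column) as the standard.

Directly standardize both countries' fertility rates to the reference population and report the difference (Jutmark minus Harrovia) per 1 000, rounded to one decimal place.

66.6

Standard weights: 0.20, 0.17, 0.57, 0.06.
Jutmark: 0.2000×13.88 + 0.1700×222.25 + 0.5700×248.33 + 0.0600×17.19 = 183.1380 per 1 000.
Harrovia: 0.2000×8.92 + 0.1700×148.33 + 0.5700×155.52 + 0.0600×14.26 = 116.5021 per 1 000.
Difference = 183.1380 − 116.5021 = 66.6359.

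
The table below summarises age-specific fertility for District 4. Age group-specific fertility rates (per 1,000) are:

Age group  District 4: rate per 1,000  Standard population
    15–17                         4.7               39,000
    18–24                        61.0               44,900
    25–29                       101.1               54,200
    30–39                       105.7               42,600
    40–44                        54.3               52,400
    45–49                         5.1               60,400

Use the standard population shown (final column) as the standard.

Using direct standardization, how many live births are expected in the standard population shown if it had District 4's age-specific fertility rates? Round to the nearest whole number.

16058

Expected live births = Σ (standard pop × age-specific rate ÷ 1,000)
= 39,000×4.7/1,000 + 44,900×61.0/1,000 + 54,200×101.1/1,000 + 42,600×105.7/1,000 + 52,400×54.3/1,000 + 60,400×5.1/1,000
= 183.30 + 2738.90 + 5479.62 + 4502.82 + 2845.32 + 308.04 = 16058.00.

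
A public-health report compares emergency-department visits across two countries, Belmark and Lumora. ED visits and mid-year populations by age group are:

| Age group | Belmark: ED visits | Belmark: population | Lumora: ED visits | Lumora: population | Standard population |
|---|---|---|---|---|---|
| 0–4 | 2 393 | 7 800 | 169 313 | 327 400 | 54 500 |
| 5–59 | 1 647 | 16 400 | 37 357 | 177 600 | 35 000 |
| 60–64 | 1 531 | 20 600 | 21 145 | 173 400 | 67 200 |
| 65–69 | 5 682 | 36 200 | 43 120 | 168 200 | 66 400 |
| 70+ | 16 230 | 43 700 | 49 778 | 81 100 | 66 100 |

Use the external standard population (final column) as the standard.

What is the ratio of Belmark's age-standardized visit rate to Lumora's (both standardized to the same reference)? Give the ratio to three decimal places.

0.594

Age-specific rates per 1 000 for Belmark: 306.795, 100.427, 74.320, 156.961, 371.396.
For Lumora: 517.144, 210.343, 121.943, 256.361, 613.785.
Standard total = 289 200; weights = 0.1885, 0.1210, 0.2324, 0.2296, 0.2286.
Belmark: 0.1885×306.795 + 0.1210×100.427 + 0.2324×74.320 + 0.2296×156.961 + 0.2286×371.396 = 208.1642 per 1 000.
Lumora: 0.1885×517.144 + 0.1210×210.343 + 0.2324×121.943 + 0.2296×256.361 + 0.2286×613.785 = 350.3963 per 1 000.
Ratio = 208.1642 ÷ 350.3963 = 0.59408.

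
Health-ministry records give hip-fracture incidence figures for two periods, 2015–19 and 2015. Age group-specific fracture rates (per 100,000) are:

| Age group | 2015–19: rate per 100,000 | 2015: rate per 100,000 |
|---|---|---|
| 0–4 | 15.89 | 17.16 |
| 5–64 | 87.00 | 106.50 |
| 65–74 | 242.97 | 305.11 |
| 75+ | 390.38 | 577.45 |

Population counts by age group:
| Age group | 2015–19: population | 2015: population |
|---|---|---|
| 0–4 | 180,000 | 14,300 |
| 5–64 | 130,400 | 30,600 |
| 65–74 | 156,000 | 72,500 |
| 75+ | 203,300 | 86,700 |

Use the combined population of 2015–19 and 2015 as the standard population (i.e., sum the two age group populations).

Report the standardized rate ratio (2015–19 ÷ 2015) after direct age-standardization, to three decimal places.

Combined standard total = 873,800; weights = 0.2224, 0.1843, 0.2615, 0.3319.
2015–19: 0.2224×15.89 + 0.1843×87.00 + 0.2615×242.97 + 0.3319×390.38 = 212.6611 per 100,000.
2015: 0.2224×17.16 + 0.1843×106.50 + 0.2615×305.11 + 0.3319×577.45 = 294.8716 per 100,000.
Ratio = 212.6611 ÷ 294.8716 = 0.72120.

0.721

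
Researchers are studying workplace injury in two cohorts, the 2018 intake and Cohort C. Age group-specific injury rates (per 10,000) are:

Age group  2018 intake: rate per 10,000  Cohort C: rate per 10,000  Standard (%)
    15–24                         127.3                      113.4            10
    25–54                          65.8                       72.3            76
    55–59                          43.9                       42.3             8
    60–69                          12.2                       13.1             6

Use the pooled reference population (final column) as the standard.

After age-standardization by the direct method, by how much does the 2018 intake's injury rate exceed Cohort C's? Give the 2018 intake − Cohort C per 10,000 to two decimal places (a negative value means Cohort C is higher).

Standard weights: 0.10, 0.76, 0.08, 0.06.
The 2018 intake: 0.1000×127.3 + 0.7600×65.8 + 0.0800×43.9 + 0.0600×12.2 = 66.9820 per 10,000.
Cohort C: 0.1000×113.4 + 0.7600×72.3 + 0.0800×42.3 + 0.0600×13.1 = 70.4580 per 10,000.
Difference = 66.9820 − 70.4580 = -3.4760.

-3.48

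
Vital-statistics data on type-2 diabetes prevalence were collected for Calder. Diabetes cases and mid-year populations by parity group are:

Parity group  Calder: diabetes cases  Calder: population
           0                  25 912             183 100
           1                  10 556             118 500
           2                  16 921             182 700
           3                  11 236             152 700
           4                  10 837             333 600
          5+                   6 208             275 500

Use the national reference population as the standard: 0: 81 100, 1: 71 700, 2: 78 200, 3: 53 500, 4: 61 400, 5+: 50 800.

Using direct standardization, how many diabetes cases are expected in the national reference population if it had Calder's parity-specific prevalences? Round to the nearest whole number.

Parity-specific rates per 1 000 for Calder: 141.518, 89.080, 92.616, 73.582, 32.485, 22.534.
Expected diabetes cases = Σ (standard pop × parity-specific rate ÷ 1 000)
= 81 100×141.518/1 000 + 71 700×89.080/1 000 + 78 200×92.616/1 000 + 53 500×73.582/1 000 + 61 400×32.485/1 000 + 50 800×22.534/1 000
= 11477.13 + 6387.05 + 7242.60 + 3936.65 + 1994.58 + 1144.71 = 32182.71.

32183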